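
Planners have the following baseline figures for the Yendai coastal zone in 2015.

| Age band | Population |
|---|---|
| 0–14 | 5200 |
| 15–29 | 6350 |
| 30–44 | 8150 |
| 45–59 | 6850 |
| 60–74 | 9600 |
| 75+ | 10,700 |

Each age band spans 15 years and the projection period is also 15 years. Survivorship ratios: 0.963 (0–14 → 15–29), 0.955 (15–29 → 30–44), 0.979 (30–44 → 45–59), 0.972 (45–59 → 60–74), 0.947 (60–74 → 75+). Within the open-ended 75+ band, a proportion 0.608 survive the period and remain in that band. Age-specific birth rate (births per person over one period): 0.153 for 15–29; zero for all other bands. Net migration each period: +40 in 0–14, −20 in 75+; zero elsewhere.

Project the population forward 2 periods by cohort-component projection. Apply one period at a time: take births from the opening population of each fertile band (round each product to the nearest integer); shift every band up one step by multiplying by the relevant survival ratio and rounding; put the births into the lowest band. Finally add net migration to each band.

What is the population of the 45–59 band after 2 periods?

5937

Numbering the groups 1..6 from youngest to oldest:
Period 1.
Births: 6350 × 0.153 = 972
Group 2: 5200 × 0.963 = 5008
Group 3: 6350 × 0.955 = 6064
Group 4: 8150 × 0.979 = 7979
Group 5: 6850 × 0.972 = 6658
Group 6: 9600 × 0.947 + 10700 × 0.608 = 9091 + 6506 = 15597
Net migration: Group 1 + 40 → 1012; Group 6 − 20 → 15577
End of period: [1012, 5008, 6064, 7979, 6658, 15577]
Period 2.
Births: 5008 × 0.153 = 766
Group 2: 1012 × 0.963 = 975
Group 3: 5008 × 0.955 = 4783
Group 4: 6064 × 0.979 = 5937
Group 5: 7979 × 0.972 = 7756
Group 6: 6658 × 0.947 + 15577 × 0.608 = 6305 + 9471 = 15776
Net migration: Group 1 + 40 → 806; Group 6 − 20 → 15756
End of period: [806, 975, 4783, 5937, 7756, 15756]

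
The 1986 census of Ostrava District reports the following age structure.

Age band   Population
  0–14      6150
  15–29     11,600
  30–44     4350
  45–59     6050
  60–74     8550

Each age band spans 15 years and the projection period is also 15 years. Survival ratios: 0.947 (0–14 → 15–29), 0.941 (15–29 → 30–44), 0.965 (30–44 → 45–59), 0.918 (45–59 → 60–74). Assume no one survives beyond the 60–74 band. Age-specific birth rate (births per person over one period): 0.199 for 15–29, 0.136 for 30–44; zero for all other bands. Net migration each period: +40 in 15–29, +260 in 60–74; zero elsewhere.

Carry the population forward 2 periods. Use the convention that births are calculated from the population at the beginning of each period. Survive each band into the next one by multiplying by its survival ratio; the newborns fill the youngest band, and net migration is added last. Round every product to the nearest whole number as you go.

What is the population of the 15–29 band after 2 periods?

(Groups numbered youngest = 1 to oldest = 5.)
[period 1]
Births: 11600 × 0.199 = 2308 ; 4350 × 0.136 = 592 → 2900
Group 2: 6150 × 0.947 = 5824
Group 3: 11600 × 0.941 = 10916
Group 4: 4350 × 0.965 = 4198
Group 5: 6050 × 0.918 = 5554
Net migration: Group 2 + 40 → 5864; Group 5 + 260 → 5814
Giving 2900 / 5864 / 10916 / 4198 / 5814.
[period 2]
Births: 5864 × 0.199 = 1167 ; 10916 × 0.136 = 1485 → 2652
Group 2: 2900 × 0.947 = 2746
Group 3: 5864 × 0.941 = 5518
Group 4: 10916 × 0.965 = 10534
Group 5: 4198 × 0.918 = 3854
Net migration: Group 2 + 40 → 2786; Group 5 + 260 → 4114
Giving 2652 / 2786 / 5518 / 10534 / 4114.

2786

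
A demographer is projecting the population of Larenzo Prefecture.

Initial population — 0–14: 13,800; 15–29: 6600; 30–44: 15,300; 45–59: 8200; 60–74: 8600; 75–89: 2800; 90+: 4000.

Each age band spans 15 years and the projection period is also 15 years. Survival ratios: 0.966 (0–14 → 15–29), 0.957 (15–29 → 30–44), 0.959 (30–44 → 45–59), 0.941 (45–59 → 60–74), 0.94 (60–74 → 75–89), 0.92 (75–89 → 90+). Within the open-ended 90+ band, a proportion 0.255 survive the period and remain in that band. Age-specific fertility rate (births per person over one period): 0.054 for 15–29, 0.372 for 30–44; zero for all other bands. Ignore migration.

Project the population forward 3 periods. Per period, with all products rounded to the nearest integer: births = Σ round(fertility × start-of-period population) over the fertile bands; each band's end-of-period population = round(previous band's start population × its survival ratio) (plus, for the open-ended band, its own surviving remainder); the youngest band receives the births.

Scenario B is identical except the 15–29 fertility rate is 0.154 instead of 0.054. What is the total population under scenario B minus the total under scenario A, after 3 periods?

2580

Call the groups 1 to 7, youngest first.
After projecting period 1:
Births: 6600 × 0.054 = 356, 15300 × 0.372 = 5692 — total 6048
Group 2: 13800 × 0.966 = 13331
Group 3: 6600 × 0.957 = 6316
Group 4: 15300 × 0.959 = 14673
Group 5: 8200 × 0.941 = 7716
Group 6: 8600 × 0.94 = 8084
Group 7: 2800 × 0.92 + 4000 × 0.255 = 2576 + 1020 = 3596
Population now: 0–14=6048, 15–29=13331, 30–44=6316, 45–59=14673, 60–74=7716, 75–89=8084, 90+=3596
After projecting period 2:
Births: 13331 × 0.054 = 720, 6316 × 0.372 = 2350 — total 3070
Group 2: 6048 × 0.966 = 5842
Group 3: 13331 × 0.957 = 12758
Group 4: 6316 × 0.959 = 6057
Group 5: 14673 × 0.941 = 13807
Group 6: 7716 × 0.94 = 7253
Group 7: 8084 × 0.92 + 3596 × 0.255 = 7437 + 917 = 8354
Population now: 0–14=3070, 15–29=5842, 30–44=12758, 45–59=6057, 60–74=13807, 75–89=7253, 90+=8354
After projecting period 3:
Births: 5842 × 0.054 = 315, 12758 × 0.372 = 4746 — total 5061
Group 2: 3070 × 0.966 = 2966
Group 3: 5842 × 0.957 = 5591
Group 4: 12758 × 0.959 = 12235
Group 5: 6057 × 0.941 = 5700
Group 6: 13807 × 0.94 = 12979
Group 7: 7253 × 0.92 + 8354 × 0.255 = 6673 + 2130 = 8803
Population now: 0–14=5061, 15–29=2966, 30–44=5591, 45–59=12235, 60–74=5700, 75–89=12979, 90+=8803
Scenario A total after 3 periods: 53335
Scenario B projection —
After projecting period 1:
Births: 6600 × 0.154 = 1016, 15300 × 0.372 = 5692 — total 6708
Group 2: 13800 × 0.966 = 13331
Group 3: 6600 × 0.957 = 6316
Group 4: 15300 × 0.959 = 14673
Group 5: 8200 × 0.941 = 7716
Group 6: 8600 × 0.94 = 8084
Group 7: 2800 × 0.92 + 4000 × 0.255 = 2576 + 1020 = 3596
Population now: 0–14=6708, 15–29=13331, 30–44=6316, 45–59=14673, 60–74=7716, 75–89=8084, 90+=3596
After projecting period 2:
Births: 13331 × 0.154 = 2053, 6316 × 0.372 = 2350 — total 4403
Group 2: 6708 × 0.966 = 6480
Group 3: 13331 × 0.957 = 12758
Group 4: 6316 × 0.959 = 6057
Group 5: 14673 × 0.941 = 13807
Group 6: 7716 × 0.94 = 7253
Group 7: 8084 × 0.92 + 3596 × 0.255 = 7437 + 917 = 8354
Population now: 0–14=4403, 15–29=6480, 30–44=12758, 45–59=6057, 60–74=13807, 75–89=7253, 90+=8354
After projecting period 3:
Births: 6480 × 0.154 = 998, 12758 × 0.372 = 4746 — total 5744
Group 2: 4403 × 0.966 = 4253
Group 3: 6480 × 0.957 = 6201
Group 4: 12758 × 0.959 = 12235
Group 5: 6057 × 0.941 = 5700
Group 6: 13807 × 0.94 = 12979
Group 7: 7253 × 0.92 + 8354 × 0.255 = 6673 + 2130 = 8803
Population now: 0–14=5744, 15–29=4253, 30–44=6201, 45–59=12235, 60–74=5700, 75–89=12979, 90+=8803
Scenario B total after 3 periods: 55915
Difference B − A = 55915 − 53335 = 2580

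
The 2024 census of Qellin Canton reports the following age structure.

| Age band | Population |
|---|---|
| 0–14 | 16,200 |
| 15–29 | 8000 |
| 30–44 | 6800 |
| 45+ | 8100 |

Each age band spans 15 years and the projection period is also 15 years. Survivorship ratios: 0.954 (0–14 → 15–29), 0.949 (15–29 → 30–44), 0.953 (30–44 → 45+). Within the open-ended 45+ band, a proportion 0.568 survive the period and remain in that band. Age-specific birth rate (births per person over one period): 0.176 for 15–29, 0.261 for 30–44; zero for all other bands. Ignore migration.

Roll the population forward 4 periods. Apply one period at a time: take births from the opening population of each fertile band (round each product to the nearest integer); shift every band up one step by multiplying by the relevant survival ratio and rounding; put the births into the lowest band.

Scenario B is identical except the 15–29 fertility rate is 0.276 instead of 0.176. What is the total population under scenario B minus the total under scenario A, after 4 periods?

Call the bands 1 to 4, youngest first.
Period 1.
Births: 8000 * 0.176 = 1408  |  6800 * 0.261 = 1775 → total 3183
Band 2: 16200 * 0.954 = 15455
Band 3: 8000 * 0.949 = 7592
Band 4: 6800 * 0.953 + 8100 * 0.568 = 6480 + 4601 = 11081
Giving 3183 / 15455 / 7592 / 11081.
Period 2.
Births: 15455 * 0.176 = 2720  |  7592 * 0.261 = 1982 → total 4702
Band 2: 3183 * 0.954 = 3037
Band 3: 15455 * 0.949 = 14667
Band 4: 7592 * 0.953 + 11081 * 0.568 = 7235 + 6294 = 13529
Giving 4702 / 3037 / 14667 / 13529.
Period 3.
Births: 3037 * 0.176 = 535  |  14667 * 0.261 = 3828 → total 4363
Band 2: 4702 * 0.954 = 4486
Band 3: 3037 * 0.949 = 2882
Band 4: 14667 * 0.953 + 13529 * 0.568 = 13978 + 7684 = 21662
Giving 4363 / 4486 / 2882 / 21662.
Period 4.
Births: 4486 * 0.176 = 790  |  2882 * 0.261 = 752 → total 1542
Band 2: 4363 * 0.954 = 4162
Band 3: 4486 * 0.949 = 4257
Band 4: 2882 * 0.953 + 21662 * 0.568 = 2747 + 12304 = 15051
Giving 1542 / 4162 / 4257 / 15051.
Scenario A total after 4 periods: 25012
Scenario B projection —
Period 1.
Births: 8000 * 0.276 = 2208  |  6800 * 0.261 = 1775 → total 3983
Band 2: 16200 * 0.954 = 15455
Band 3: 8000 * 0.949 = 7592
Band 4: 6800 * 0.953 + 8100 * 0.568 = 6480 + 4601 = 11081
Giving 3983 / 15455 / 7592 / 11081.
Period 2.
Births: 15455 * 0.276 = 4266  |  7592 * 0.261 = 1982 → total 6248
Band 2: 3983 * 0.954 = 3800
Band 3: 15455 * 0.949 = 14667
Band 4: 7592 * 0.953 + 11081 * 0.568 = 7235 + 6294 = 13529
Giving 6248 / 3800 / 14667 / 13529.
Period 3.
Births: 3800 * 0.276 = 1049  |  14667 * 0.261 = 3828 → total 4877
Band 2: 6248 * 0.954 = 5961
Band 3: 3800 * 0.949 = 3606
Band 4: 14667 * 0.953 + 13529 * 0.568 = 13978 + 7684 = 21662
Giving 4877 / 5961 / 3606 / 21662.
Period 4.
Births: 5961 * 0.276 = 1645  |  3606 * 0.261 = 941 → total 2586
Band 2: 4877 * 0.954 = 4653
Band 3: 5961 * 0.949 = 5657
Band 4: 3606 * 0.953 + 21662 * 0.568 = 3437 + 12304 = 15741
Giving 2586 / 4653 / 5657 / 15741.
Scenario B total after 4 periods: 28637
Difference B − A = 28637 − 25012 = 3625

3625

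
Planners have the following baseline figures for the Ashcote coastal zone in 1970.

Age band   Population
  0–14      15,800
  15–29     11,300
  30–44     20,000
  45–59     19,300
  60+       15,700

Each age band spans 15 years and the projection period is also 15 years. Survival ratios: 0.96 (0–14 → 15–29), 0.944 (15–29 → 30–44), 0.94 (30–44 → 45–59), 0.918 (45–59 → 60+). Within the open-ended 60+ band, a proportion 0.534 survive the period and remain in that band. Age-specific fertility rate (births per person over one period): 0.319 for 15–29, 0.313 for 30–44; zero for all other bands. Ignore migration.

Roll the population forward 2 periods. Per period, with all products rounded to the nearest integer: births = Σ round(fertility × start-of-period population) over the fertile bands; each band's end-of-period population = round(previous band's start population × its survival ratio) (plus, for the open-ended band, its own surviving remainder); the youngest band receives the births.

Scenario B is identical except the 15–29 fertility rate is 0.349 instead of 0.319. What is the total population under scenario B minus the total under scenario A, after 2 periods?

— Period 1 —
Births: 11300 * 0.319 = 3605, 20000 * 0.313 = 6260 ⇒ total 9865
15–29: 15800 * 0.96 = 15168
30–44: 11300 * 0.944 = 10667
45–59: 20000 * 0.94 = 18800
60+: 19300 * 0.918 + 15700 * 0.534 = 17717 + 8384 = 26101
Population now: 0–14=9865, 15–29=15168, 30–44=10667, 45–59=18800, 60+=26101
— Period 2 —
Births: 15168 * 0.319 = 4839, 10667 * 0.313 = 3339 ⇒ total 8178
15–29: 9865 * 0.96 = 9470
30–44: 15168 * 0.944 = 14319
45–59: 10667 * 0.94 = 10027
60+: 18800 * 0.918 + 26101 * 0.534 = 17258 + 13938 = 31196
Population now: 0–14=8178, 15–29=9470, 30–44=14319, 45–59=10027, 60+=31196
Scenario A total after 2 periods: 73190
Scenario B projection —
— Period 1 —
Births: 11300 * 0.349 = 3944, 20000 * 0.313 = 6260 ⇒ total 10204
15–29: 15800 * 0.96 = 15168
30–44: 11300 * 0.944 = 10667
45–59: 20000 * 0.94 = 18800
60+: 19300 * 0.918 + 15700 * 0.534 = 17717 + 8384 = 26101
Population now: 0–14=10204, 15–29=15168, 30–44=10667, 45–59=18800, 60+=26101
— Period 2 —
Births: 15168 * 0.349 = 5294, 10667 * 0.313 = 3339 ⇒ total 8633
15–29: 10204 * 0.96 = 9796
30–44: 15168 * 0.944 = 14319
45–59: 10667 * 0.94 = 10027
60+: 18800 * 0.918 + 26101 * 0.534 = 17258 + 13938 = 31196
Population now: 0–14=8633, 15–29=9796, 30–44=14319, 45–59=10027, 60+=31196
Scenario B total after 2 periods: 73971
Difference B − A = 73971 − 73190 = 781

781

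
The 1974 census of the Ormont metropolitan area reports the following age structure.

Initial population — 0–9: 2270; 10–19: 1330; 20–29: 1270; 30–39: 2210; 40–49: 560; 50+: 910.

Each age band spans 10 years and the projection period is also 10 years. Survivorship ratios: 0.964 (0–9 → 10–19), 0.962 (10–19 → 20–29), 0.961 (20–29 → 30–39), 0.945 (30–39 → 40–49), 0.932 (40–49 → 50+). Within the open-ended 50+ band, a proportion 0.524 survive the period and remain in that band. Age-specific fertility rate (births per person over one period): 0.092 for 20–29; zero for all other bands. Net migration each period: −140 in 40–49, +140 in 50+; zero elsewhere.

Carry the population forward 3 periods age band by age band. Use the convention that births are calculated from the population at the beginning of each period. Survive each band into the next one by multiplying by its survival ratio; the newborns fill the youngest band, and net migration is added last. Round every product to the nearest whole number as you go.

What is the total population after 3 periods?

(Bands numbered youngest = 1 to oldest = 6.)
Period 1:
Births: 1270 × 0.092 = 117
Band 2: 2270 × 0.964 = 2188
Band 3: 1330 × 0.962 = 1279
Band 4: 1270 × 0.961 = 1220
Band 5: 2210 × 0.945 = 2088
Band 6: 560 × 0.932 + 910 × 0.524 = 522 + 477 = 999
Net migration: Band 5 − 140 → 1948; Band 6 + 140 → 1139
Population now: 0–9=117, 10–19=2188, 20–29=1279, 30–39=1220, 40–49=1948, 50+=1139
Period 2:
Births: 1279 × 0.092 = 118
Band 2: 117 × 0.964 = 113
Band 3: 2188 × 0.962 = 2105
Band 4: 1279 × 0.961 = 1229
Band 5: 1220 × 0.945 = 1153
Band 6: 1948 × 0.932 + 1139 × 0.524 = 1816 + 597 = 2413
Net migration: Band 5 − 140 → 1013; Band 6 + 140 → 2553
Population now: 0–9=118, 10–19=113, 20–29=2105, 30–39=1229, 40–49=1013, 50+=2553
Period 3:
Births: 2105 × 0.092 = 194
Band 2: 118 × 0.964 = 114
Band 3: 113 × 0.962 = 109
Band 4: 2105 × 0.961 = 2023
Band 5: 1229 × 0.945 = 1161
Band 6: 1013 × 0.932 + 2553 × 0.524 = 944 + 1338 = 2282
Net migration: Band 5 − 140 → 1021; Band 6 + 140 → 2422
Population now: 0–9=194, 10–19=114, 20–29=109, 30–39=2023, 40–49=1021, 50+=2422
Total after period 3: 194 + 114 + 109 + 2023 + 1021 + 2422 = 5883

5883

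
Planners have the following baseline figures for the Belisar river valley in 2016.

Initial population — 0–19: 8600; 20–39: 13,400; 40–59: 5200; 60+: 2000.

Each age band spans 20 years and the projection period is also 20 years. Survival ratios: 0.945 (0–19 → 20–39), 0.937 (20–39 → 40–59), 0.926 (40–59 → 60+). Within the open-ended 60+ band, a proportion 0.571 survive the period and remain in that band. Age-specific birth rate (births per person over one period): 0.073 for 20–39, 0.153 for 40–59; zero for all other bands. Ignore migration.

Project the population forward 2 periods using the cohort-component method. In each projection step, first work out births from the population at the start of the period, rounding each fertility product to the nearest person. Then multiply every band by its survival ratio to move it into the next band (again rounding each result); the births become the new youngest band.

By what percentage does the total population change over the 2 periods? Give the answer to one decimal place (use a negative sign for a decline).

-8.1

Numbering the groups 1..4 from youngest to oldest:
Period 1:
Births: 13400 * 0.073 = 978, 5200 * 0.153 = 796 → total 1774
Group 2: 8600 * 0.945 = 8127
Group 3: 13400 * 0.937 = 12556
Group 4: 5200 * 0.926 + 2000 * 0.571 = 4815 + 1142 = 5957
Population now: 0–19=1774, 20–39=8127, 40–59=12556, 60+=5957
Period 2:
Births: 8127 * 0.073 = 593, 12556 * 0.153 = 1921 → total 2514
Group 2: 1774 * 0.945 = 1676
Group 3: 8127 * 0.937 = 7615
Group 4: 12556 * 0.926 + 5957 * 0.571 = 11627 + 3401 = 15028
Population now: 0–19=2514, 20–39=1676, 40–59=7615, 60+=15028
Total: 29200 → 26833; change = -2367; percentage change = -8.1%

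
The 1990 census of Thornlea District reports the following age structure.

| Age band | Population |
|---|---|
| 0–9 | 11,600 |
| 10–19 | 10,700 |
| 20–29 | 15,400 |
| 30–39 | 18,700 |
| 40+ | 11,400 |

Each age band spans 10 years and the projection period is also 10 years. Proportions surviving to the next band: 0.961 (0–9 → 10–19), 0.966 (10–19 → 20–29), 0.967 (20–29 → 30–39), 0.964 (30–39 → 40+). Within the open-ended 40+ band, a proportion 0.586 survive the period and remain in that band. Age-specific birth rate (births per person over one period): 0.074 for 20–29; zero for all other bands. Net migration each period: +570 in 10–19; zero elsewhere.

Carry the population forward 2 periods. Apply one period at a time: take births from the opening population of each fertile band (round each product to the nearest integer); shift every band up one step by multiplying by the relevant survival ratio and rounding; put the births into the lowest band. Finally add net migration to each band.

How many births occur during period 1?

1140

Call the groups 1 to 5, youngest first.
After projecting period 1:
Births: 15400 × 0.074 = 1140
Group 2: 11600 × 0.961 = 11148
Group 3: 10700 × 0.966 = 10336
Group 4: 15400 × 0.967 = 14892
Group 5: 18700 × 0.964 + 11400 × 0.586 = 18027 + 6680 = 24707
Net migration: Group 2 + 570 → 11718
Giving 1140 / 11718 / 10336 / 14892 / 24707.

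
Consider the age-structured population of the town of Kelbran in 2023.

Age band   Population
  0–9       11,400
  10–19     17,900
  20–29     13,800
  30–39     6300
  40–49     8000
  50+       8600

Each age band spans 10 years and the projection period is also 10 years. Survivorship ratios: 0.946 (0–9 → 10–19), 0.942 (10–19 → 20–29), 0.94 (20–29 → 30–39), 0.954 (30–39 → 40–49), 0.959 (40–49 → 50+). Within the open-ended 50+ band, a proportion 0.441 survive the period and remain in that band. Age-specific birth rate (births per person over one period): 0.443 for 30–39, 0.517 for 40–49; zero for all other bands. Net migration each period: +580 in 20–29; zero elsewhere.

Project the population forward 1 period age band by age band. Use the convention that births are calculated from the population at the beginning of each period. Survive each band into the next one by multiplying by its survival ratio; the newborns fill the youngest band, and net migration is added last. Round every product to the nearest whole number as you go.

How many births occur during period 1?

6927

(Groups numbered youngest = 1 to oldest = 6.)
[period 1]
Births: 6300 × 0.443 = 2791 ; 8000 × 0.517 = 4136 → 6927
Group 2: 11400 × 0.946 = 10784
Group 3: 17900 × 0.942 = 16862
Group 4: 13800 × 0.94 = 12972
Group 5: 6300 × 0.954 = 6010
Group 6: 8000 × 0.959 + 8600 × 0.441 = 7672 + 3793 = 11465
Net migration: Group 3 + 580 → 17442
Population now: 0–9=6927, 10–19=10784, 20–29=17442, 30–39=12972, 40–49=6010, 50+=11465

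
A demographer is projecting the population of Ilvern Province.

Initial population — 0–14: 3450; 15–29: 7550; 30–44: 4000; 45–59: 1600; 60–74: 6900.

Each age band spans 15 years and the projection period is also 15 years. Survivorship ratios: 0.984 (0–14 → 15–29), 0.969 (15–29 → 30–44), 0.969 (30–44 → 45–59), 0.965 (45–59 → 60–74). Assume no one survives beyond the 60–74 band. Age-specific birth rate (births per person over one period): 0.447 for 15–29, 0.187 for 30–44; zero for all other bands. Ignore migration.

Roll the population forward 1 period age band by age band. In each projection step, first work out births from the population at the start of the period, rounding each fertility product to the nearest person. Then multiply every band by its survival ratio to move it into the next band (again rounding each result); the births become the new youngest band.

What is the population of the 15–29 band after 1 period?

3395

(Bands numbered youngest = 1 to oldest = 5.)
After projecting period 1:
Births: 7550 × 0.447 = 3375  |  4000 × 0.187 = 748 → 4123
Band 2: 3450 × 0.984 = 3395
Band 3: 7550 × 0.969 = 7316
Band 4: 4000 × 0.969 = 3876
Band 5: 1600 × 0.965 = 1544
→ [4123, 3395, 7316, 3876, 1544]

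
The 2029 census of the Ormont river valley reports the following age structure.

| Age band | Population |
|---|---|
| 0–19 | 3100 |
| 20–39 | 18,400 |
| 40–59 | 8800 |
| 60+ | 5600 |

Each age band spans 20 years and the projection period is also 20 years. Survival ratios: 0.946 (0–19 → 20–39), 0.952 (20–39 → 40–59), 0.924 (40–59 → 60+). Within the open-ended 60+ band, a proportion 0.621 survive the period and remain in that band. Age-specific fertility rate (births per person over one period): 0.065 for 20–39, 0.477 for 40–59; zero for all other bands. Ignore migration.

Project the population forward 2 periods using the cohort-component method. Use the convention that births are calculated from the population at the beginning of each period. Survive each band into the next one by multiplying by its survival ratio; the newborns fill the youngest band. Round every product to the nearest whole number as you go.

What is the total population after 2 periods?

39837

Numbering the groups 1..4 from youngest to oldest:
— Period 1 —
Births: 18400 × 0.065 = 1196 ; 8800 × 0.477 = 4198 — total 5394
Group 2: 3100 × 0.946 = 2933
Group 3: 18400 × 0.952 = 17517
Group 4: 8800 × 0.924 + 5600 × 0.621 = 8131 + 3478 = 11609
End of period: [5394, 2933, 17517, 11609]
— Period 2 —
Births: 2933 × 0.065 = 191 ; 17517 × 0.477 = 8356 — total 8547
Group 2: 5394 × 0.946 = 5103
Group 3: 2933 × 0.952 = 2792
Group 4: 17517 × 0.924 + 11609 × 0.621 = 16186 + 7209 = 23395
End of period: [8547, 5103, 2792, 23395]
Total after period 2: 8547 + 5103 + 2792 + 23395 = 39837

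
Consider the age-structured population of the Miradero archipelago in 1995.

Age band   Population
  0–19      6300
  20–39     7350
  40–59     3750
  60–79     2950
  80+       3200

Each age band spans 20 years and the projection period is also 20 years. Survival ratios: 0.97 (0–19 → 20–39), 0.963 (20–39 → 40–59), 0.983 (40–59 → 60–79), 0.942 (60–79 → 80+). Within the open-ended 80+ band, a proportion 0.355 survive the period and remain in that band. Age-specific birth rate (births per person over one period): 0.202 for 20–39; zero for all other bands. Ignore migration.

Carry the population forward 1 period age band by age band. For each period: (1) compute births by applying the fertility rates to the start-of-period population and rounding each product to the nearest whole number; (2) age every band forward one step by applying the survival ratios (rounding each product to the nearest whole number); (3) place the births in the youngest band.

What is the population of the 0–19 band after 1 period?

Period 1.
Births: 7350 × 0.202 = 1485
20–39: 6300 × 0.97 = 6111
40–59: 7350 × 0.963 = 7078
60–79: 3750 × 0.983 = 3686
80+: 2950 × 0.942 + 3200 × 0.355 = 2779 + 1136 = 3915
→ [1485, 6111, 7078, 3686, 3915]

1485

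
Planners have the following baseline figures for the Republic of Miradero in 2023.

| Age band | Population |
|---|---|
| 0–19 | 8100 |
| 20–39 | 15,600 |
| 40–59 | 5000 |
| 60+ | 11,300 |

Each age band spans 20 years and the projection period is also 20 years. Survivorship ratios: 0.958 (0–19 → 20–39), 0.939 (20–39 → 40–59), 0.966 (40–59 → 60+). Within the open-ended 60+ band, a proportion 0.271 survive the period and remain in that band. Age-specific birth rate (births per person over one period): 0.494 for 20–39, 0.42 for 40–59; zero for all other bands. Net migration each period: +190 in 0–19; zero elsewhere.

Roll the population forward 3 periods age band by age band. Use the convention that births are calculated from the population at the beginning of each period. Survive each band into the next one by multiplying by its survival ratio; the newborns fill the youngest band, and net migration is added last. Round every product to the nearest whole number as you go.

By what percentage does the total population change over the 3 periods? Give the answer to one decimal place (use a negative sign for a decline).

Period 1:
Births: 15600 * 0.494 = 7706  |  5000 * 0.42 = 2100 → total 9806
20–39: 8100 * 0.958 = 7760
40–59: 15600 * 0.939 = 14648
60+: 5000 * 0.966 + 11300 * 0.271 = 4830 + 3062 = 7892
Net migration: 0–19 + 190 → 9996
Giving 9996 / 7760 / 14648 / 7892.
Period 2:
Births: 7760 * 0.494 = 3833  |  14648 * 0.42 = 6152 → total 9985
20–39: 9996 * 0.958 = 9576
40–59: 7760 * 0.939 = 7287
60+: 14648 * 0.966 + 7892 * 0.271 = 14150 + 2139 = 16289
Net migration: 0–19 + 190 → 10175
Giving 10175 / 9576 / 7287 / 16289.
Period 3:
Births: 9576 * 0.494 = 4731  |  7287 * 0.42 = 3061 → total 7792
20–39: 10175 * 0.958 = 9748
40–59: 9576 * 0.939 = 8992
60+: 7287 * 0.966 + 16289 * 0.271 = 7039 + 4414 = 11453
Net migration: 0–19 + 190 → 7982
Giving 7982 / 9748 / 8992 / 11453.
Total: 40000 → 38175; change = -1825; percentage change = -4.6%

-4.6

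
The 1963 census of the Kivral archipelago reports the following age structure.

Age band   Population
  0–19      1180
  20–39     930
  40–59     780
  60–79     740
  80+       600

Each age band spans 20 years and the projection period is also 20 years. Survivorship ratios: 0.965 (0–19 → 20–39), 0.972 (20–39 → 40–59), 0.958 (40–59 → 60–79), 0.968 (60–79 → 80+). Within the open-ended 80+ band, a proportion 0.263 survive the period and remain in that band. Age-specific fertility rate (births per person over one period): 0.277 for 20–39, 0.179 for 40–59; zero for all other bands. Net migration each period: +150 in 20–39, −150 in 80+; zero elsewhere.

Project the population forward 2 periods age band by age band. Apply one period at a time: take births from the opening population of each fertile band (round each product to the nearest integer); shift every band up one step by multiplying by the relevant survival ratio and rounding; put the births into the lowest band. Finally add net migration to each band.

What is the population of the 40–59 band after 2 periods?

1253

— Period 1 —
Births: 930 * 0.277 = 258  |  780 * 0.179 = 140 → 398
20–39: 1180 * 0.965 = 1139
40–59: 930 * 0.972 = 904
60–79: 780 * 0.958 = 747
80+: 740 * 0.968 + 600 * 0.263 = 716 + 158 = 874
Net migration: 20–39 + 150 → 1289; 80+ − 150 → 724
→ [398, 1289, 904, 747, 724]
— Period 2 —
Births: 1289 * 0.277 = 357  |  904 * 0.179 = 162 → 519
20–39: 398 * 0.965 = 384
40–59: 1289 * 0.972 = 1253
60–79: 904 * 0.958 = 866
80+: 747 * 0.968 + 724 * 0.263 = 723 + 190 = 913
Net migration: 20–39 + 150 → 534; 80+ − 150 → 763
→ [519, 534, 1253, 866, 763]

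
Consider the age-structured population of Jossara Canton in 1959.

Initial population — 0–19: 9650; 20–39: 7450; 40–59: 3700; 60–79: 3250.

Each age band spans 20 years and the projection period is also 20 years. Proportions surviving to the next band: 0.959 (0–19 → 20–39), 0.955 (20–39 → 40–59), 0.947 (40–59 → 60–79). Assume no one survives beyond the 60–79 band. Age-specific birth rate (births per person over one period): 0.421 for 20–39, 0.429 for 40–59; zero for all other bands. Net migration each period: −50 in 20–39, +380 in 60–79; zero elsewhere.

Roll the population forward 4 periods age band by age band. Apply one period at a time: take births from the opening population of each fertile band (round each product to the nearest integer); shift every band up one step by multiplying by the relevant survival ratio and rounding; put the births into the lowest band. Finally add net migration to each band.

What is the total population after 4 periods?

20712

Period 1:
Births: 7450 × 0.421 = 3136  |  3700 × 0.429 = 1587 ⇒ total 4723
20–39: 9650 × 0.959 = 9254
40–59: 7450 × 0.955 = 7115
60–79: 3700 × 0.947 = 3504
Net migration: 20–39 − 50 → 9204; 60–79 + 380 → 3884
Population now: 0–19=4723, 20–39=9204, 40–59=7115, 60–79=3884
Period 2:
Births: 9204 × 0.421 = 3875  |  7115 × 0.429 = 3052 ⇒ total 6927
20–39: 4723 × 0.959 = 4529
40–59: 9204 × 0.955 = 8790
60–79: 7115 × 0.947 = 6738
Net migration: 20–39 − 50 → 4479; 60–79 + 380 → 7118
Population now: 0–19=6927, 20–39=4479, 40–59=8790, 60–79=7118
Period 3:
Births: 4479 × 0.421 = 1886  |  8790 × 0.429 = 3771 ⇒ total 5657
20–39: 6927 × 0.959 = 6643
40–59: 4479 × 0.955 = 4277
60–79: 8790 × 0.947 = 8324
Net migration: 20–39 − 50 → 6593; 60–79 + 380 → 8704
Population now: 0–19=5657, 20–39=6593, 40–59=4277, 60–79=8704
Period 4:
Births: 6593 × 0.421 = 2776  |  4277 × 0.429 = 1835 ⇒ total 4611
20–39: 5657 × 0.959 = 5425
40–59: 6593 × 0.955 = 6296
60–79: 4277 × 0.947 = 4050
Net migration: 20–39 − 50 → 5375; 60–79 + 380 → 4430
Population now: 0–19=4611, 20–39=5375, 40–59=6296, 60–79=4430
Total after period 4: 4611 + 5375 + 6296 + 4430 = 20712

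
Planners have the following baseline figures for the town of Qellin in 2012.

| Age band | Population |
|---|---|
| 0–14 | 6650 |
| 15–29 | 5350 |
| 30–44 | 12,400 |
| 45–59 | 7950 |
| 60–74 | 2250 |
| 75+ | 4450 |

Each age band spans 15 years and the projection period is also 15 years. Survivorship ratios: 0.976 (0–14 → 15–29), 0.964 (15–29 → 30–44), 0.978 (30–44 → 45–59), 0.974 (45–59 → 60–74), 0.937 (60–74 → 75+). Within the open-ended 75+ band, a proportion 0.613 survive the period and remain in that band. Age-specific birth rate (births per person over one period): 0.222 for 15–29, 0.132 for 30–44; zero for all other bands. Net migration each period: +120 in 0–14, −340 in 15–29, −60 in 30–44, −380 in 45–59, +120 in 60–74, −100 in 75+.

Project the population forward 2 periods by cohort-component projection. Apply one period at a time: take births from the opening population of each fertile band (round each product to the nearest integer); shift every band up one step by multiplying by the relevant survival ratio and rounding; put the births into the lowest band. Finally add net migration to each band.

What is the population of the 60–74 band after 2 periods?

11562

Period 1:
Births: 5350 * 0.222 = 1188  |  12400 * 0.132 = 1637 → total 2825
15–29: 6650 * 0.976 = 6490
30–44: 5350 * 0.964 = 5157
45–59: 12400 * 0.978 = 12127
60–74: 7950 * 0.974 = 7743
75+: 2250 * 0.937 + 4450 * 0.613 = 2108 + 2728 = 4836
Net migration: 0–14 + 120 → 2945; 15–29 − 340 → 6150; 30–44 − 60 → 5097; 45–59 − 380 → 11747; 60–74 + 120 → 7863; 75+ − 100 → 4736
→ [2945, 6150, 5097, 11747, 7863, 4736]
Period 2:
Births: 6150 * 0.222 = 1365  |  5097 * 0.132 = 673 → total 2038
15–29: 2945 * 0.976 = 2874
30–44: 6150 * 0.964 = 5929
45–59: 5097 * 0.978 = 4985
60–74: 11747 * 0.974 = 11442
75+: 7863 * 0.937 + 4736 * 0.613 = 7368 + 2903 = 10271
Net migration: 0–14 + 120 → 2158; 15–29 − 340 → 2534; 30–44 − 60 → 5869; 45–59 − 380 → 4605; 60–74 + 120 → 11562; 75+ − 100 → 10171
→ [2158, 2534, 5869, 4605, 11562, 10171]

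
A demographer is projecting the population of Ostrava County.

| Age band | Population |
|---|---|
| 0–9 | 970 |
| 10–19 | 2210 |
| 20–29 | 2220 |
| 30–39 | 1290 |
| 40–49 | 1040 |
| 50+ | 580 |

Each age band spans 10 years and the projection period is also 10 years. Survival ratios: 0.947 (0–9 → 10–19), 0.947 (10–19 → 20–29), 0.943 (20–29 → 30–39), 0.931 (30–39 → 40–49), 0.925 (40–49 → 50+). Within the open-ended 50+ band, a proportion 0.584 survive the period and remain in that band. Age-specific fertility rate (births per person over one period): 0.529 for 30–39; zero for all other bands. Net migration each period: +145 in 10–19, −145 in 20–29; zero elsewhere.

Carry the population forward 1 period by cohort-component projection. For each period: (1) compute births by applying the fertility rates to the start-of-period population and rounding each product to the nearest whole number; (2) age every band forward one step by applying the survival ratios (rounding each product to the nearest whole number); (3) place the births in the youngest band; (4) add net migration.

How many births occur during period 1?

682

After projecting period 1:
Births: 1290 * 0.529 = 682
10–19: 970 * 0.947 = 919
20–29: 2210 * 0.947 = 2093
30–39: 2220 * 0.943 = 2093
40–49: 1290 * 0.931 = 1201
50+: 1040 * 0.925 + 580 * 0.584 = 962 + 339 = 1301
Net migration: 10–19 + 145 → 1064; 20–29 − 145 → 1948
→ [682, 1064, 1948, 2093, 1201, 1301]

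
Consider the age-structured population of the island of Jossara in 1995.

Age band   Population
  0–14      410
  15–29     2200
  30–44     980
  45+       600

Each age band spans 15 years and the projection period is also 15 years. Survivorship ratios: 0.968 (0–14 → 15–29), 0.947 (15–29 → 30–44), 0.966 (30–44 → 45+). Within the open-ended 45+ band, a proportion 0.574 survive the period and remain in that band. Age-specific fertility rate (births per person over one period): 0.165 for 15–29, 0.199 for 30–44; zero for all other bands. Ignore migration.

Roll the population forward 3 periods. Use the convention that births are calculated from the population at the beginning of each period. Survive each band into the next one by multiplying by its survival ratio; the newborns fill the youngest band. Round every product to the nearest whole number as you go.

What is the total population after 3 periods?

3084

Let group 1 be 0–14 through group 4 = 45+.
— Period 1 —
Births: 2200 × 0.165 = 363 ; 980 × 0.199 = 195 → total 558
Group 2: 410 × 0.968 = 397
Group 3: 2200 × 0.947 = 2083
Group 4: 980 × 0.966 + 600 × 0.574 = 947 + 344 = 1291
→ [558, 397, 2083, 1291]
— Period 2 —
Births: 397 × 0.165 = 66 ; 2083 × 0.199 = 415 → total 481
Group 2: 558 × 0.968 = 540
Group 3: 397 × 0.947 = 376
Group 4: 2083 × 0.966 + 1291 × 0.574 = 2012 + 741 = 2753
→ [481, 540, 376, 2753]
— Period 3 —
Births: 540 × 0.165 = 89 ; 376 × 0.199 = 75 → total 164
Group 2: 481 × 0.968 = 466
Group 3: 540 × 0.947 = 511
Group 4: 376 × 0.966 + 2753 × 0.574 = 363 + 1580 = 1943
→ [164, 466, 511, 1943]
Total after period 3: 164 + 466 + 511 + 1943 = 3084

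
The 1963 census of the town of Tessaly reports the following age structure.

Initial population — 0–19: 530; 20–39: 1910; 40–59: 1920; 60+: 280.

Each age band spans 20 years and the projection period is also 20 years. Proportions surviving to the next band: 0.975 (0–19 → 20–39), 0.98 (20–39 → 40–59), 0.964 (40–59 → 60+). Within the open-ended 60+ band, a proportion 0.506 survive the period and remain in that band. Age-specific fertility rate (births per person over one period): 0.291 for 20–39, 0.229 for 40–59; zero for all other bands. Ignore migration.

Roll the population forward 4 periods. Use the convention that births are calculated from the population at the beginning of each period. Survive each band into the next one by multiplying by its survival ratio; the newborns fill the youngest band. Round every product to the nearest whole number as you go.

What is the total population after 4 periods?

3210

After projecting period 1:
Births: 1910 × 0.291 = 556, 1920 × 0.229 = 440 — total 996
20–39: 530 × 0.975 = 517
40–59: 1910 × 0.98 = 1872
60+: 1920 × 0.964 + 280 × 0.506 = 1851 + 142 = 1993
Giving 996 / 517 / 1872 / 1993.
After projecting period 2:
Births: 517 × 0.291 = 150, 1872 × 0.229 = 429 — total 579
20–39: 996 × 0.975 = 971
40–59: 517 × 0.98 = 507
60+: 1872 × 0.964 + 1993 × 0.506 = 1805 + 1008 = 2813
Giving 579 / 971 / 507 / 2813.
After projecting period 3:
Births: 971 × 0.291 = 283, 507 × 0.229 = 116 — total 399
20–39: 579 × 0.975 = 565
40–59: 971 × 0.98 = 952
60+: 507 × 0.964 + 2813 × 0.506 = 489 + 1423 = 1912
Giving 399 / 565 / 952 / 1912.
After projecting period 4:
Births: 565 × 0.291 = 164, 952 × 0.229 = 218 — total 382
20–39: 399 × 0.975 = 389
40–59: 565 × 0.98 = 554
60+: 952 × 0.964 + 1912 × 0.506 = 918 + 967 = 1885
Giving 382 / 389 / 554 / 1885.
Total after period 4: 382 + 389 + 554 + 1885 = 3210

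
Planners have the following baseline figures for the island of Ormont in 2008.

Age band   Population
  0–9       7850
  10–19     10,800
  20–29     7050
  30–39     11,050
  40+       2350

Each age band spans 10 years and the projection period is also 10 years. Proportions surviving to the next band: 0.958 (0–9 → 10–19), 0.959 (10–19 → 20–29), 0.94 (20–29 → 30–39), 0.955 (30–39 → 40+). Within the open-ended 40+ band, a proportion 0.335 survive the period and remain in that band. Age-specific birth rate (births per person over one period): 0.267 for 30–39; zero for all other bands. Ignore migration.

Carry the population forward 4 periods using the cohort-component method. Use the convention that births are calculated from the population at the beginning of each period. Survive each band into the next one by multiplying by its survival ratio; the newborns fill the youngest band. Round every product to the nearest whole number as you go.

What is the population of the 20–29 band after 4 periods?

Period 1.
Births: 11050 * 0.267 = 2950
10–19: 7850 * 0.958 = 7520
20–29: 10800 * 0.959 = 10357
30–39: 7050 * 0.94 = 6627
40+: 11050 * 0.955 + 2350 * 0.335 = 10553 + 787 = 11340
End of period: [2950, 7520, 10357, 6627, 11340]
Period 2.
Births: 6627 * 0.267 = 1769
10–19: 2950 * 0.958 = 2826
20–29: 7520 * 0.959 = 7212
30–39: 10357 * 0.94 = 9736
40+: 6627 * 0.955 + 11340 * 0.335 = 6329 + 3799 = 10128
End of period: [1769, 2826, 7212, 9736, 10128]
Period 3.
Births: 9736 * 0.267 = 2600
10–19: 1769 * 0.958 = 1695
20–29: 2826 * 0.959 = 2710
30–39: 7212 * 0.94 = 6779
40+: 9736 * 0.955 + 10128 * 0.335 = 9298 + 3393 = 12691
End of period: [2600, 1695, 2710, 6779, 12691]
Period 4.
Births: 6779 * 0.267 = 1810
10–19: 2600 * 0.958 = 2491
20–29: 1695 * 0.959 = 1626
30–39: 2710 * 0.94 = 2547
40+: 6779 * 0.955 + 12691 * 0.335 = 6474 + 4251 = 10725
End of period: [1810, 2491, 1626, 2547, 10725]

1626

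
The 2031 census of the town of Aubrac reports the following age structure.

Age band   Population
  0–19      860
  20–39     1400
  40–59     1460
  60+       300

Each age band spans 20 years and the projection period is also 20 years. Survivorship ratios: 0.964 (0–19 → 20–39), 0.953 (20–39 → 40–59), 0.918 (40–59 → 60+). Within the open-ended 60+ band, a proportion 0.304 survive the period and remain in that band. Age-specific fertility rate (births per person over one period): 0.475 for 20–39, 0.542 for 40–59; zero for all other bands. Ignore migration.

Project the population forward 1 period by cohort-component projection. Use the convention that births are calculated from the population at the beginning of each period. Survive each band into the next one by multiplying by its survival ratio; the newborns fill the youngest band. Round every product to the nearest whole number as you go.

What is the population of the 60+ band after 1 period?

1431

Period 1:
Births: 1400 × 0.475 = 665  |  1460 × 0.542 = 791 — total 1456
20–39: 860 × 0.964 = 829
40–59: 1400 × 0.953 = 1334
60+: 1460 × 0.918 + 300 × 0.304 = 1340 + 91 = 1431
End of period: [1456, 829, 1334, 1431]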